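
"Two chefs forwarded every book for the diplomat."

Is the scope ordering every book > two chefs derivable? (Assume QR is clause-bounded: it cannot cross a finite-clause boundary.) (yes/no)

Yes

*two chefs* and *every book* are co-arguments of the matrix verb, with nothing but a clause-internal boundary between them.
Since no island is crossed, the inverse ordering is licensed alongside surface scope.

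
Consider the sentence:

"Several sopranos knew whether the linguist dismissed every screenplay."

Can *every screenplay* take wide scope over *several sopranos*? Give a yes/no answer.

*every screenplay* sits inside the embedded question *whether the linguist dismissed every screenplay*.
Embedded questions are wh-islands: a quantifier inside an indirect question cannot QR into the matrix clause.
So *every screenplay* cannot raise high enough to outscope *several sopranos*; only the surface ordering *several sopranos* > *every screenplay* is available.

No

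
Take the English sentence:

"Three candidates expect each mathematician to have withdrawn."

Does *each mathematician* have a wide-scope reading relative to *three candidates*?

This is an ECM construction: *each mathematician* is the infinitival subject, Case-marked by the matrix verb, and the infinitive is transparent for QR.
Clause-internal QR can adjoin the lower DP above the subject, yielding the inverse reading.

Yes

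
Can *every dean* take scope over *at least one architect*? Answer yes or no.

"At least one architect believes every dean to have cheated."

Yes

This is an ECM construction: *every dean* is the infinitival subject, Case-marked by the matrix verb, and the infinitive is transparent for QR.
With no island boundary between them, the object can take inverse scope over the subject via ordinary QR within the clause.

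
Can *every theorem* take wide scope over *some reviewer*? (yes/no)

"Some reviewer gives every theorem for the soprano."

Both DPs are arguments of the same predicate; there is no clause or island boundary between them.
Since no island is crossed, the inverse ordering is licensed alongside surface scope.

Yes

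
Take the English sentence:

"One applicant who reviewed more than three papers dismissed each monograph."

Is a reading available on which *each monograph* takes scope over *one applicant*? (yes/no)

Yes

The RC *who reviewed more than three papers* is an island, but *each monograph* is not inside it — it is the matrix object, a clausemate of *one applicant*.
QR within a single clause is free, so the lower quantifier may take scope over the higher one.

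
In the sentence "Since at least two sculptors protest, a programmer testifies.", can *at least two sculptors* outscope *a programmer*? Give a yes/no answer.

No

*at least two sculptors* occurs within the adjunct clause *since at least two sculptors protest*.
Since the clause is an adjunct (not a complement), the Adjunct Condition blocks QR across its edge.
So the wide-scope reading for *at least two sculptors* is blocked.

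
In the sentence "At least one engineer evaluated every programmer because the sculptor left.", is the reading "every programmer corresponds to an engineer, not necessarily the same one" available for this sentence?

The described interpretation is the *every programmer* > *at least one engineer* scoping.
Neither queried DP is inside the adjunct, so the adjunct-island constraint does not apply.
Clause-internal QR can adjoin the lower DP above the subject, yielding the inverse reading.
Both orderings are possible: *at least one engineer* > *every programmer* and *every programmer* > *at least one engineer*.

Yes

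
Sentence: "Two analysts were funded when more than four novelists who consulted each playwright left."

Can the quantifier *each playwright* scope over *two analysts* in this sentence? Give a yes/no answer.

The target quantifier *each playwright* is part of the relative clause *who consulted each playwright*, which is itself inside the adjunct *when more than four novelists who consulted each playwright left*.
Both the relative clause and the enclosing adjunct are scope islands; QR cannot cross either.
*each playwright* is confined to the island and cannot take scope over *two analysts*.

No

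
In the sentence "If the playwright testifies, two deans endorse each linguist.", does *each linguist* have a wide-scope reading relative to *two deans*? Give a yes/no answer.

Yes

The adjunct clause does not contain *each linguist*, which is the matrix object.
Nothing blocks QR of the lower DP to a position above the higher one, so inverse scope is available.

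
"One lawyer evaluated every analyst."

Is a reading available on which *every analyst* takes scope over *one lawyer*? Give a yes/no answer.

Yes

*every analyst* is the matrix object and *one lawyer* the matrix subject; the two are clausemates.
Clause-internal QR can adjoin the lower DP above the subject, yielding the inverse reading.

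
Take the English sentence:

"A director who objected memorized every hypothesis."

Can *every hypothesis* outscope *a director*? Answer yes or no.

*every hypothesis* is a matrix argument; only *a director* is modified by the relative clause *who objected*, so the RC island is irrelevant to the target quantifier.
Since no island is crossed, the inverse ordering is licensed alongside surface scope.

Yes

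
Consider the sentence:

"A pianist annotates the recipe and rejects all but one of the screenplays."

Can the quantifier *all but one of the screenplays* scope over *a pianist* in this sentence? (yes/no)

No

*all but one of the screenplays* is embedded in one conjunct of the coordinate structure (*rejects all but one of the screenplays*).
Coordinate structures are islands for non-across-the-board movement, QR included.
There is no licit LF on which *all but one of the screenplays* c-commands *a pianist*.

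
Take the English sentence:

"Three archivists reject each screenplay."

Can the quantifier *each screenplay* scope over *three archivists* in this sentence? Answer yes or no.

Yes

*each screenplay* and *three archivists* are in the same minimal clause.
With no island boundary between them, the object can take inverse scope over the subject via ordinary QR within the clause.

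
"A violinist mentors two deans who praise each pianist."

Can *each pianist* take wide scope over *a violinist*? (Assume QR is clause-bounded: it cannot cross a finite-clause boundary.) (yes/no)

The target quantifier *each pianist* is part of the relative clause *who praise each pianist* modifying *two deans*.
Quantifiers inside a relative clause are trapped there; the RC boundary blocks QR.
So the wide-scope reading for *each pianist* is blocked.

No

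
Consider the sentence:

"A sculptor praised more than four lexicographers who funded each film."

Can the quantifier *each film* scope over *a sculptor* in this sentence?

No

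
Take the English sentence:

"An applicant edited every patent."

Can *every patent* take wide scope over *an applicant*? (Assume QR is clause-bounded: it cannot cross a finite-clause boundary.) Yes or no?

*every patent* is the matrix object and *an applicant* the matrix subject; the two are clausemates.
Since no island is crossed, the inverse ordering is licensed alongside surface scope.
So *every patent* > *an applicant* is among the available readings.

Yes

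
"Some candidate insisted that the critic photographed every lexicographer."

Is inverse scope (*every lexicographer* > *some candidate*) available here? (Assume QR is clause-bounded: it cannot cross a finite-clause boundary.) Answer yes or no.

The target quantifier *every lexicographer* is part of the finite complement clause *that the critic photographed every lexicographer*.
Given the clause-boundedness assumption, QR cannot cross the finite CP into the matrix.
So *every lexicographer* cannot raise to a position above *some candidate*.

No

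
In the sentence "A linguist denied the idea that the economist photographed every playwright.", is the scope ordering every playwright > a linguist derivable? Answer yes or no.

*every playwright* is embedded in the complex NP *the idea that the economist photographed every playwright*.
A that-clause complement to a noun is an island; QR cannot cross the NP boundary.
The inverse ordering *every playwright* > *a linguist* is therefore underivable.

No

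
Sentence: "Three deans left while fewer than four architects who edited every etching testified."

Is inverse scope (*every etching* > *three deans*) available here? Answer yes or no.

No

The target quantifier *every etching* is part of the relative clause *who edited every etching*, which is itself inside the adjunct *while fewer than four architects who edited every etching testified*.
The quantifier would have to escape first the RC and then the adjunct — two independent island violations.
*every etching* > *three deans* would require crossing that boundary, which is illicit.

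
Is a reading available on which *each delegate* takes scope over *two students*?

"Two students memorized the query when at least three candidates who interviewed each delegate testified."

Structurally, *each delegate* is inside the relative clause *who interviewed each delegate*, which is itself inside the adjunct *when at least three candidates who interviewed each delegate testified*.
Even if one barrier were somehow void, the other would still block QR.
So *each delegate* cannot raise to a position above *two students*.

No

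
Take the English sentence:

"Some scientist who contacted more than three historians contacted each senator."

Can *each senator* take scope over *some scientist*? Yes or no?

Yes

Although the sentence contains a relative clause (*who contacted more than three historians*), *each senator* is outside it, in the matrix VP.
QR within a single clause is free, so the lower quantifier may take scope over the higher one.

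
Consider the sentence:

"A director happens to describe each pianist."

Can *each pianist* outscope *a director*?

Yes

Infinitival complements of raising predicates do not block QR; *each pianist* and *a director* are effectively clausemates.
Nothing blocks QR of the lower DP to a position above the higher one, so inverse scope is available.
Both orderings are possible: *a director* > *each pianist* and *each pianist* > *a director*.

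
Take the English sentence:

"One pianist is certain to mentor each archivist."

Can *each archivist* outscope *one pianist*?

*each archivist* is inside a raising infinitive, which is transparent to QR (no CP barrier), so it behaves as a matrix argument.
QR within a single clause is free, so the lower quantifier may take scope over the higher one.
The sentence is scopally ambiguous between *one pianist* > *each archivist* and *each archivist* > *one pianist*.

Yes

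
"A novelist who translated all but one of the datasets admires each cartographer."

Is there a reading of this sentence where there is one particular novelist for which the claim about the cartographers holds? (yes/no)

Yes

The described interpretation is the *a novelist* > *each cartographer* scoping.
Nothing needs to raise for *a novelist* > *each cartographer*, so no island constraint is at stake.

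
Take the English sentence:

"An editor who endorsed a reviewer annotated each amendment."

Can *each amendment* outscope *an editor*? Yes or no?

*each amendment* is a matrix argument; only *an editor* is modified by the relative clause *who endorsed a reviewer*, so the RC island is irrelevant to the target quantifier.
Ordinary QR to a clause-peripheral position gives the wide-scope LF for the lower DP.

Yes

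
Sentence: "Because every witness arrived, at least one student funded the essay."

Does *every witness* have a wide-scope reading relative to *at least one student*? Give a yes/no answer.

No

*every witness* occurs within the adjunct clause *because every witness arrived*.
Since the clause is an adjunct (not a complement), the Adjunct Condition blocks QR across its edge.
There is no licit LF on which *every witness* c-commands *at least one student*.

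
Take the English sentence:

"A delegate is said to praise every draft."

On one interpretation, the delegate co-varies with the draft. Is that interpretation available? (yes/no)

Yes

That reading corresponds to *every draft* > *a delegate*.
*every draft* is inside a raising infinitive, which is transparent to QR (no CP barrier), so it behaves as a matrix argument.
Since no island is crossed, the inverse ordering is licensed alongside surface scope.
Both orderings are possible: *a delegate* > *every draft* and *every draft* > *a delegate*.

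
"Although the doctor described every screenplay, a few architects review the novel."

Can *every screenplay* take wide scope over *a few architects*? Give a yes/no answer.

*every screenplay* occurs within the adjunct clause *although the doctor described every screenplay*.
The adjunct-island constraint bars QR out of an adverbial clause.
So *every screenplay* cannot raise to a position above *a few architects*.

No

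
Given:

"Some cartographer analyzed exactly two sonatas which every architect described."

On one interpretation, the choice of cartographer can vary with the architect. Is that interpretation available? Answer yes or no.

The paraphrase describes the scope ordering *every architect* > *some cartographer*.
The DP *every architect* is contained in the relative clause *which every architect described* modifying *exactly two sonatas*.
Quantifiers inside a relative clause are trapped there; the RC boundary blocks QR.
Hence only narrow scope for *every architect* (under *some cartographer*) survives.

No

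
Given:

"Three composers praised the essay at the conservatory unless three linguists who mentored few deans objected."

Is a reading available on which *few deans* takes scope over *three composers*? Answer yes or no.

No

The DP *few deans* is contained in the relative clause *who mentored few deans*, which is itself inside the adjunct *unless three linguists who mentored few deans objected*.
Both the relative clause and the enclosing adjunct are scope islands; QR cannot cross either.
So *few deans* cannot raise high enough to outscope *three composers*; only the surface ordering *three composers* > *few deans* is available.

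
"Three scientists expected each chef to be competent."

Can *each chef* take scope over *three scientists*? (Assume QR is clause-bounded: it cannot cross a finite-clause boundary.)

Yes

The ECM infinitive is scope-transparent — *each chef* is free to raise above *three scientists*.
Clause-internal QR can adjoin the lower DP above the subject, yielding the inverse reading.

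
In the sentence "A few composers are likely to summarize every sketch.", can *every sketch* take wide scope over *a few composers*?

Yes

*every sketch* is the object of the infinitival complement of a raising predicate; raising infinitives are transparent for QR, so the two DPs are in effect clausemates.
No island intervenes, so both surface and inverse scope are derivable.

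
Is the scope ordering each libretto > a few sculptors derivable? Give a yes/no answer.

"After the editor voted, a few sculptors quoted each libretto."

Yes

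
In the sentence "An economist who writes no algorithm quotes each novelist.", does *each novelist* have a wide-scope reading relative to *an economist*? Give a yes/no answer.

Although the sentence contains a relative clause (*who writes no algorithm*), *each novelist* is outside it, in the matrix VP.
Clause-internal QR can adjoin the lower DP above the subject, yielding the inverse reading.
So *each novelist* > *an economist* is among the available readings.

Yes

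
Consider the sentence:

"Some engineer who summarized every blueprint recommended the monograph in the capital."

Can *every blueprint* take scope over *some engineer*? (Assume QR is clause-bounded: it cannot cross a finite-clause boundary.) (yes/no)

No

*every blueprint* sits inside the relative clause *who summarized every blueprint*.
The relative clause forms an island for QR, so the quantifier is confined to the head noun's restrictor.
So the wide-scope reading for *every blueprint* is blocked.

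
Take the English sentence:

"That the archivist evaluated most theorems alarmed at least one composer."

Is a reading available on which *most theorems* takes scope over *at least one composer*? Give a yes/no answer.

No

The DP *most theorems* is contained in the sentential subject *that the archivist evaluated most theorems*.
Clausal subjects are scope islands; QR from inside the subject into the matrix is barred.
The ordering *most theorems* > *at least one composer* is therefore underivable.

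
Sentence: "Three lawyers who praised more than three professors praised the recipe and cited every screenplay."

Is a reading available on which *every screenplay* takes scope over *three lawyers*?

No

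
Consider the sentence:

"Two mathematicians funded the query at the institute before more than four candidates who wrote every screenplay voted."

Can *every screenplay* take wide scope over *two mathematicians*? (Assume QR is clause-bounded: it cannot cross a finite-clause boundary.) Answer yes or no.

No

*every screenplay* occurs within the relative clause *who wrote every screenplay*, which is itself inside the adjunct *before more than four candidates who wrote every screenplay voted*.
Two island boundaries intervene — the relative clause and the adjunct. Either alone would block QR.
So the wide-scope reading for *every screenplay* is blocked.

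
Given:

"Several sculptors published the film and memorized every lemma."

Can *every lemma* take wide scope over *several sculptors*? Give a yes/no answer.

No

The target quantifier *every lemma* is part of one conjunct of the coordinate structure (*memorized every lemma*).
QR out of a conjunct would have to apply non-ATB, which the CSC forbids.
So *every lemma* cannot raise to a position above *several sculptors*.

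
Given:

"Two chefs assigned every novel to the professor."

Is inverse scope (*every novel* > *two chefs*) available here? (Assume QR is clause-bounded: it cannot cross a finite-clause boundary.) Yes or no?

Both DPs are arguments of the same predicate; there is no clause or island boundary between them.
QR within a single clause is free, so the lower quantifier may take scope over the higher one.
So *every novel* > *two chefs* is among the available readings.

Yes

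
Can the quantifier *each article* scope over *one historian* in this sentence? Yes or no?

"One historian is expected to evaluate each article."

Yes

*each article* is inside a raising infinitive, which is transparent to QR (no CP barrier), so it behaves as a matrix argument.
Clause-internal QR can adjoin the lower DP above the subject, yielding the inverse reading.
Both orderings are possible: *one historian* > *each article* and *each article* > *one historian*.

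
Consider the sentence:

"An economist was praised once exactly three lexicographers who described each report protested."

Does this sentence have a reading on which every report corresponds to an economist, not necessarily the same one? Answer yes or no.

That reading corresponds to *each report* > *an economist*.
The DP *each report* is contained in the relative clause *who described each report*, which is itself inside the adjunct *once exactly three lexicographers who described each report protested*.
Even if one barrier were somehow void, the other would still block QR.
*each report* > *an economist* would require crossing that boundary, which is illicit.

No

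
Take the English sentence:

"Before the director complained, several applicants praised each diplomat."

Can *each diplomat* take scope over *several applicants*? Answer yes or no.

*each diplomat* is a matrix argument; the adjunct is an island but the target quantifier is outside it.
With no island boundary between them, the object can take inverse scope over the subject via ordinary QR within the clause.

Yes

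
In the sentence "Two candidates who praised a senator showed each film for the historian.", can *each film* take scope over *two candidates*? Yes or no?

Although the sentence contains a relative clause (*who praised a senator*), *each film* is outside it, in the matrix VP.
Since no island is crossed, the inverse ordering is licensed alongside surface scope.

Yes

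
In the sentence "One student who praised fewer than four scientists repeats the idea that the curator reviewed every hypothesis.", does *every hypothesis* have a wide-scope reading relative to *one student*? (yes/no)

No

*every hypothesis* occurs within the complex NP *the idea that the curator reviewed every hypothesis*.
Since the clause is the complement of a nominal head, the CNPC blocks scope extraction.
So the wide-scope reading for *every hypothesis* is blocked.
(Only the surface reading survives: one fixed student with respect to all the relevant hypotheses.)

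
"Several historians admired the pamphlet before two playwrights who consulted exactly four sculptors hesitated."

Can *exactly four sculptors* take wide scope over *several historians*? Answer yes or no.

No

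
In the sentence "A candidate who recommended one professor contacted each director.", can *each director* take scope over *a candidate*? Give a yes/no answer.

Although the sentence contains a relative clause (*who recommended one professor*), *each director* is outside it, in the matrix VP.
Since no island is crossed, the inverse ordering is licensed alongside surface scope.
So *each director* > *a candidate* is among the available readings.

Yes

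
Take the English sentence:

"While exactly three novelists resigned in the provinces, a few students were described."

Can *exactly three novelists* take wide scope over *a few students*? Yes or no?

No

Structurally, *exactly three novelists* is inside the adjunct clause *while exactly three novelists resigned in the provinces*.
Scope out of an adjunct clause is unavailable: QR respects the adjunct-island constraint.
So *exactly three novelists* cannot raise to a position above *a few students*.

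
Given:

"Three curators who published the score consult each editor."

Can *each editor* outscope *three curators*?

Yes

The relative clause *who published the score* modifies *three curators*, but *each editor* is not inside that relative clause — it is an argument of the matrix verb.
No island intervenes, so both surface and inverse scope are derivable.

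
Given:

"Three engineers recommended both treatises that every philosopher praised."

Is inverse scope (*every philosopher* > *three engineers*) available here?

*every philosopher* sits inside the relative clause *that every philosopher praised* modifying *both treatises*.
Relative clauses are scope islands: a quantifier cannot QR out of a relative clause to take scope in the matrix clause.
So the wide-scope reading for *every philosopher* is blocked.

No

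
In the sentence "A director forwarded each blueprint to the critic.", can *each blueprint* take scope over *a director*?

Yes

*a director* and *each blueprint* are co-arguments of the matrix verb, with nothing but a clause-internal boundary between them.
With no island boundary between them, the object can take inverse scope over the subject via ordinary QR within the clause.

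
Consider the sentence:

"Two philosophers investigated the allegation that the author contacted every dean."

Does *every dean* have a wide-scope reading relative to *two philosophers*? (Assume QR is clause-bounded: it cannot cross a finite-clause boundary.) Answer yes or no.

No

The DP *every dean* is contained in the complex NP *the allegation that the author contacted every dean*.
Noun-complement clauses are scope islands (the Complex NP Constraint): a quantifier inside one cannot scope into the matrix.
Hence only narrow scope for *every dean* (under *two philosophers*) survives.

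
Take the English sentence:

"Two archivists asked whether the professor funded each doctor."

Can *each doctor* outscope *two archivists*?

Structurally, *each doctor* is inside the embedded question *whether the professor funded each doctor*.
Embedded wh-clauses are opaque for QR, so the quantifier stays inside the question.
So *each doctor* cannot raise to a position above *two archivists*.

No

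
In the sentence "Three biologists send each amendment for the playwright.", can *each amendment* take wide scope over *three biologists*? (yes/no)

*three biologists* and *each amendment* are co-arguments of the matrix verb, with nothing but a clause-internal boundary between them.
Clause-internal QR can adjoin the lower DP above the subject, yielding the inverse reading.
Both orderings are possible: *three biologists* > *each amendment* and *each amendment* > *three biologists*.

Yes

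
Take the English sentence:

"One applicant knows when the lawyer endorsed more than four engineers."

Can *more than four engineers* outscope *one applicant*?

No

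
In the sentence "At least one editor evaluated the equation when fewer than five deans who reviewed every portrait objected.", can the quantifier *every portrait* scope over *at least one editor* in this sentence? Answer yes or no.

The DP *every portrait* is contained in the relative clause *who reviewed every portrait*, which is itself inside the adjunct *when fewer than five deans who reviewed every portrait objected*.
The quantifier would have to escape first the RC and then the adjunct — two independent island violations.
*every portrait* is confined to the island and cannot take scope over *at least one editor*.
(Only the surface reading survives: one fixed editor with respect to all the relevant portraits.)

No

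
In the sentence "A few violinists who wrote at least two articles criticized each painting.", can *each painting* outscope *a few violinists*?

The RC *who wrote at least two articles* is an island, but *each painting* is not inside it — it is the matrix object, a clausemate of *a few violinists*.
Since no island is crossed, the inverse ordering is licensed alongside surface scope.

Yes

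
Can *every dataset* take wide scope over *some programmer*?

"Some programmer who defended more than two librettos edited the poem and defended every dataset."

Structurally, *every dataset* is inside one conjunct of the coordinate structure (*defended every dataset*).
QR out of a conjunct would have to apply non-ATB, which the CSC forbids.
*every dataset* is confined to the island and cannot take scope over *some programmer*.

No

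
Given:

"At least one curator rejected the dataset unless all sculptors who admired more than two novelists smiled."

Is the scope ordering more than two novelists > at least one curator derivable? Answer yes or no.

No

*more than two novelists* is embedded in the relative clause *who admired more than two novelists*, which is itself inside the adjunct *unless all sculptors who admired more than two novelists smiled*.
The quantifier would have to escape first the RC and then the adjunct — two independent island violations.
Hence only narrow scope for *more than two novelists* (under *at least one curator*) survives.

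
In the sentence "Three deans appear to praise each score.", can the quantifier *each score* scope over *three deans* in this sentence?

Yes

The matrix predicate is a raising verb, whose infinitival complement is not a scope island — *each score* can QR into the matrix clause.
With no island boundary between them, the object can take inverse scope over the subject via ordinary QR within the clause.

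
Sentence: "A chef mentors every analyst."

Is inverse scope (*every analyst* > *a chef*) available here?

Yes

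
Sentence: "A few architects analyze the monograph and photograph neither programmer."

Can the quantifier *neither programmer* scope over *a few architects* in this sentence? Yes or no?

No

*neither programmer* occurs within one conjunct of the coordinate structure (*photograph neither programmer*).
Asymmetric QR out of one conjunct violates the Coordinate Structure Constraint.
There is no licit LF on which *neither programmer* c-commands *a few architects*.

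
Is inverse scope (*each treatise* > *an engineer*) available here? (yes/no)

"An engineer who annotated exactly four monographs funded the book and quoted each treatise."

No

The DP *each treatise* is contained in one conjunct of the coordinate structure (*quoted each treatise*).
A quantifier cannot raise out of one conjunct of a coordination across the whole coordinate structure — the CSC applies to QR.
There is no licit LF on which *each treatise* c-commands *an engineer*.
(Only the surface reading survives: one fixed engineer with respect to all the relevant treatises.)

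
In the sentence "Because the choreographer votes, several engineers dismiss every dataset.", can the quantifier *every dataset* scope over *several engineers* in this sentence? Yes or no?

Yes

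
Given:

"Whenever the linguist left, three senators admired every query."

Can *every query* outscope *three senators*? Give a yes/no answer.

Yes

Although there is an adjunct clause, *every query* is in the main clause, not inside the adjunct.
QR within a single clause is free, so the lower quantifier may take scope over the higher one.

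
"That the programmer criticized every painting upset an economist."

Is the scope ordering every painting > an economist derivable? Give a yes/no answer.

*every painting* sits inside the sentential subject *that the programmer criticized every painting*.
The Sentential Subject Constraint rules out raising the quantifier out of the that-clause subject.
So the wide-scope reading for *every painting* is blocked.

No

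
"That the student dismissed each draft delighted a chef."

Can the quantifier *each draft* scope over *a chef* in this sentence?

The DP *each draft* is contained in the sentential subject *that the student dismissed each draft*.
Subjects — clausal subjects included — are islands for extraction, and QR is no exception.
The ordering *each draft* > *a chef* is therefore underivable.

No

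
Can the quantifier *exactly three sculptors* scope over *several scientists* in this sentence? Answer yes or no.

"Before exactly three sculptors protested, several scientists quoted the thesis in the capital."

No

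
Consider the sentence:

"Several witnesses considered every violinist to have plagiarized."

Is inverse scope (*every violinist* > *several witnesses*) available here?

Yes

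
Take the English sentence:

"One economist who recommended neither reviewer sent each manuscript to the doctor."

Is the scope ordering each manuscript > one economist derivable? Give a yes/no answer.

Yes

*each manuscript* is a matrix argument; only *one economist* is modified by the relative clause *who recommended neither reviewer*, so the RC island is irrelevant to the target quantifier.
No island intervenes, so both surface and inverse scope are derivable.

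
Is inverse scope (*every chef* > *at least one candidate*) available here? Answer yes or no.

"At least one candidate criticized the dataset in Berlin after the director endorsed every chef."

The target quantifier *every chef* is part of the adjunct clause *after the director endorsed every chef*.
Scope out of an adjunct clause is unavailable: QR respects the adjunct-island constraint.
There is no licit LF on which *every chef* c-commands *at least one candidate*.
(Only the surface reading survives: one fixed candidate with respect to all the relevant chefs.)

No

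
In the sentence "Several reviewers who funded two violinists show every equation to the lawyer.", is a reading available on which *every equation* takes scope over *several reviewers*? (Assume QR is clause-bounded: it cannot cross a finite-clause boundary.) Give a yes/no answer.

Although the sentence contains a relative clause (*who funded two violinists*), *every equation* is outside it, in the matrix VP.
Ordinary QR to a clause-peripheral position gives the wide-scope LF for the lower DP.
The sentence is scopally ambiguous between *several reviewers* > *every equation* and *every equation* > *several reviewers*.

Yes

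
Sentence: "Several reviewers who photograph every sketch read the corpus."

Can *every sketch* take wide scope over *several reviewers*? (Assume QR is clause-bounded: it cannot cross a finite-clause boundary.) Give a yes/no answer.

No

The target quantifier *every sketch* is part of the relative clause *who photograph every sketch*.
Relative clauses are scope islands: a quantifier cannot QR out of a relative clause to take scope in the matrix clause.
*every sketch* > *several reviewers* would require crossing that boundary, which is illicit.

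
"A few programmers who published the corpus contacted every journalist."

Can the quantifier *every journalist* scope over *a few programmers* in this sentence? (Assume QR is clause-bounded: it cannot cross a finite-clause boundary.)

Yes

Although the sentence contains a relative clause (*who published the corpus*), *every journalist* is outside it, in the matrix VP.
No island intervenes, so both surface and inverse scope are derivable.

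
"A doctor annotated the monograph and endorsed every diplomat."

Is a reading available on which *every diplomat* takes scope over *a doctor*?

No

*every diplomat* sits inside one conjunct of the coordinate structure (*endorsed every diplomat*).
The Coordinate Structure Constraint blocks movement (including QR) out of a single conjunct.
So *every diplomat* cannot raise to a position above *a doctor*.
(Only the surface reading survives: one fixed doctor with respect to all the relevant diplomats.)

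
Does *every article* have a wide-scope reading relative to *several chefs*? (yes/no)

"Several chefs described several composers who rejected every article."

No

*every article* is embedded in the relative clause *who rejected every article* modifying *several composers*.
A relative clause is a scope island — quantifier raising cannot cross its boundary.
The inverse ordering *every article* > *several chefs* is therefore underivable.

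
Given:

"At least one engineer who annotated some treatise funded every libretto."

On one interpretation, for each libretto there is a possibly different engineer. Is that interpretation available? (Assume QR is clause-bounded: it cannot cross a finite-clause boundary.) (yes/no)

The described interpretation is the *every libretto* > *at least one engineer* scoping.
Although the sentence contains a relative clause (*who annotated some treatise*), *every libretto* is outside it, in the matrix VP.
Since no island is crossed, the inverse ordering is licensed alongside surface scope.
Both orderings are possible: *at least one engineer* > *every libretto* and *every libretto* > *at least one engineer*.

Yes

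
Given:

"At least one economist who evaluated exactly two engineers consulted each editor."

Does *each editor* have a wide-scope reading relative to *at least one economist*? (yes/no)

The RC *who evaluated exactly two engineers* is an island, but *each editor* is not inside it — it is the matrix object, a clausemate of *at least one economist*.
No island intervenes, so both surface and inverse scope are derivable.
So *each editor* > *at least one economist* is among the available readings.

Yes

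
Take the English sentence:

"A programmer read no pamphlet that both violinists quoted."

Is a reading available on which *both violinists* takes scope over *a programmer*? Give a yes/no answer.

No

Structurally, *both violinists* is inside the relative clause *that both violinists quoted* modifying *no pamphlet*.
The relative clause forms an island for QR, so the quantifier is confined to the head noun's restrictor.
The inverse ordering *both violinists* > *a programmer* is therefore underivable.
(Only the surface reading survives: one fixed programmer with respect to all the relevant violinists.)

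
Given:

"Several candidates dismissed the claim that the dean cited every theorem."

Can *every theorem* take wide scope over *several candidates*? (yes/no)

No

*every theorem* sits inside the complex NP *the claim that the dean cited every theorem*.
Since the clause is the complement of a nominal head, the CNPC blocks scope extraction.
So *every theorem* cannot raise high enough to outscope *several candidates*; only the surface ordering *several candidates* > *every theorem* is available.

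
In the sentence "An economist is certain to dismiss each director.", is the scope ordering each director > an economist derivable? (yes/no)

Yes

Raising constructions are monoclausal for scope purposes; *each director* is not separated from *an economist* by any island.
No island intervenes, so both surface and inverse scope are derivable.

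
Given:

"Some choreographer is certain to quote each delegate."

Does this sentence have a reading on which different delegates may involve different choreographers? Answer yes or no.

This is the *each delegate* > *some choreographer* reading.
Raising constructions are monoclausal for scope purposes; *each delegate* is not separated from *some choreographer* by any island.
Clause-internal QR can adjoin the lower DP above the subject, yielding the inverse reading.

Yes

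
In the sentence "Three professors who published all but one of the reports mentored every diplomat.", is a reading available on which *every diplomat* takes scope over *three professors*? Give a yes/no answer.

Although the sentence contains a relative clause (*who published all but one of the reports*), *every diplomat* is outside it, in the matrix VP.
Clause-internal QR can adjoin the lower DP above the subject, yielding the inverse reading.

Yes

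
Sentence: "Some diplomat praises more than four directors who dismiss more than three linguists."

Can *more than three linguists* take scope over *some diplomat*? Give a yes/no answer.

No

*more than three linguists* sits inside the relative clause *who dismiss more than three linguists* modifying *more than four directors*.
Relative clauses are scope islands: a quantifier cannot QR out of a relative clause to take scope in the matrix clause.
The inverse ordering *more than three linguists* > *some diplomat* is therefore underivable.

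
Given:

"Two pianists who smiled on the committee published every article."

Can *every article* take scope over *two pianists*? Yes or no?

Although the sentence contains a relative clause (*who smiled on the committee*), *every article* is outside it, in the matrix VP.
Clause-internal QR can adjoin the lower DP above the subject, yielding the inverse reading.
The sentence is scopally ambiguous between *two pianists* > *every article* and *every article* > *two pianists*.

Yes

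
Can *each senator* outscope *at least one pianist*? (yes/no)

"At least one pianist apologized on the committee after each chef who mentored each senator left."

No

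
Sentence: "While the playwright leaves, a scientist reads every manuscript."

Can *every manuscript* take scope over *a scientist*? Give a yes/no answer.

Neither queried DP is inside the adjunct, so the adjunct-island constraint does not apply.
Ordinary QR to a clause-peripheral position gives the wide-scope LF for the lower DP.
The sentence is scopally ambiguous between *a scientist* > *every manuscript* and *every manuscript* > *a scientist*.

Yes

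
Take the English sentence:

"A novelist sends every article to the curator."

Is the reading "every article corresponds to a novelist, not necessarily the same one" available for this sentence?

Yes

This is the *every article* > *a novelist* reading.
*every article* is the matrix object and *a novelist* the matrix subject; the two are clausemates.
With no island boundary between them, the object can take inverse scope over the subject via ordinary QR within the clause.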